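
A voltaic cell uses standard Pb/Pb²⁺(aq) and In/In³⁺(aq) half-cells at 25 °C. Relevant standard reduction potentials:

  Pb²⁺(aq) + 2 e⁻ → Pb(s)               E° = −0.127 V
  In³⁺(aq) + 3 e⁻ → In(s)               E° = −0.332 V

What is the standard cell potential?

+0.205 V

The Pb²⁺/Pb couple has the higher E°, so Pb ion is reduced (cathode) and In is oxidized (anode).
E°cell = E°(cathode) − E°(anode) = −0.127 − (−0.332) = +0.205 V.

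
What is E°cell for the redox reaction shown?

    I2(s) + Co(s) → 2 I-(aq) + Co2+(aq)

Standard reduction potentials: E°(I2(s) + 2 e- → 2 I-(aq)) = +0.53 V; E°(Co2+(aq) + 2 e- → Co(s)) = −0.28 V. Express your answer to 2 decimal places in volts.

+0.81 V

In the reaction as written, I2(s) is reduced (cathode) and Co2+(aq) is produced by oxidation at the anode.
E°cell = E°(cathode) − E°(anode) = +0.53 − (−0.28) = +0.81 V.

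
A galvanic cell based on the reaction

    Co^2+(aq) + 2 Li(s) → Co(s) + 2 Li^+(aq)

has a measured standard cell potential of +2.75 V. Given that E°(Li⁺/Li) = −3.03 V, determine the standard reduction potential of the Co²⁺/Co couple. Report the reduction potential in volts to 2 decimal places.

−0.28 V

In the reaction as written the Co²⁺/Co couple is reduced (cathode) and Li⁺/Li is oxidized (anode), so E°cell = E°(Co²⁺/Co) − E°(Li⁺/Li).
E°(Co²⁺/Co) = E°cell + E°(anode) = +2.75 + (−3.03) = −0.28 V.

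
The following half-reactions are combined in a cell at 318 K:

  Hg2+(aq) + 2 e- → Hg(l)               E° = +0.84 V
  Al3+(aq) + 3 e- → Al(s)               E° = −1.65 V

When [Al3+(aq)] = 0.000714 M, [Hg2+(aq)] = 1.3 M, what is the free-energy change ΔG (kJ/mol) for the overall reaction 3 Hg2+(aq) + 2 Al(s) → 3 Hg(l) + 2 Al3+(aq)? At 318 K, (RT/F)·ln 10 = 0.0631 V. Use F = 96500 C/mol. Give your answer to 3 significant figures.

E°cell = +0.84 − (−1.65) = +2.49 V; the balanced reaction transfers n = 6 electrons.
The reaction quotient is [Al3+(aq)]^2 / [Hg2+(aq)]^3 = 2.32×10^−7; by Nernst, E = +2.49 − (0.0631/6)(−6.634) = +2.5598 V.
ΔG = −nFE = −(6)(96500)(+2.5598) J/mol = −1480 kJ/mol.

−1480 kJ/mol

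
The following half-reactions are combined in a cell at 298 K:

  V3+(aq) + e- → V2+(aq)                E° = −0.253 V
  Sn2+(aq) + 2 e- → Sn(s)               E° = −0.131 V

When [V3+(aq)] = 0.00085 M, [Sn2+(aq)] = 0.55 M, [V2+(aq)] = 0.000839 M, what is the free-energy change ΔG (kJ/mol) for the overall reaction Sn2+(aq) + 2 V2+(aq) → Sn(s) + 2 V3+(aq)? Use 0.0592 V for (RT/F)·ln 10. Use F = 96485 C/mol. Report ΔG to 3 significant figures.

The standard cell potential is −0.131 − (−0.253) = +0.122 V, with n = 2 electrons in the balanced equation.
The reaction quotient is [V3+(aq)]^2 / ([Sn2+(aq)]·[V2+(aq)]^2) = 1.87; by Nernst, E = +0.122 − (0.0592/2)(0.271) = +0.1140 V.
ΔG = −nFE = −(2)(96485)(+0.1140) J/mol = −22.0 kJ/mol.

−22.0 kJ/mol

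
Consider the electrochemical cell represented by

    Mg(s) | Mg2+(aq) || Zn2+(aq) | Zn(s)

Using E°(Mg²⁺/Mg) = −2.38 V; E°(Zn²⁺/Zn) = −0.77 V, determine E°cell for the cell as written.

+1.61 V

By convention the left-hand electrode in cell notation is the anode (oxidation) and the right-hand electrode is the cathode (reduction).
E°cell = E°(right) − E°(left) = −0.77 − (−2.38) = +1.61 V.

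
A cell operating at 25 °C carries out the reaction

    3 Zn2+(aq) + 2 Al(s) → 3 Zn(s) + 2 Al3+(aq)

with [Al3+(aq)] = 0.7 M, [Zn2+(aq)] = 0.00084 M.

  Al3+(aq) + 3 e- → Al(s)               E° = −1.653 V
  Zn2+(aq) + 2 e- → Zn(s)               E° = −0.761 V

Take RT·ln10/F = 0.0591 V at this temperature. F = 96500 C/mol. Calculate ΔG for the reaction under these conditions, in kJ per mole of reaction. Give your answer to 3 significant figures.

−466 kJ/mol

With Zn²⁺/Zn reduced at the cathode, E°cell = −0.761 − (−1.653) = +0.892 V and n = 6.
Here Q = [Al3+(aq)]^2 / [Zn2+(aq)]^3 = 8.27×10^8 (log Q = 8.917), giving E = +0.892 − (0.0591/6)·(8.917) = +0.8042 V.
Finally ΔG = −nFE = −(6)(96500 C/mol)(+0.8042 V) = −466 kJ/mol.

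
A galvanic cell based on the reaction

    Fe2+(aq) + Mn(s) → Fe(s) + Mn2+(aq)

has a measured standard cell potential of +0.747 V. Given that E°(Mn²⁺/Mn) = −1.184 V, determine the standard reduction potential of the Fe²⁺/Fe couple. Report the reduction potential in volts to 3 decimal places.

In the reaction as written the Fe²⁺/Fe couple is reduced (cathode) and Mn²⁺/Mn is oxidized (anode), so E°cell = E°(Fe²⁺/Fe) − E°(Mn²⁺/Mn).
E°(Fe²⁺/Fe) = E°cell + E°(anode) = +0.747 + (−1.184) = −0.437 V.

−0.437 V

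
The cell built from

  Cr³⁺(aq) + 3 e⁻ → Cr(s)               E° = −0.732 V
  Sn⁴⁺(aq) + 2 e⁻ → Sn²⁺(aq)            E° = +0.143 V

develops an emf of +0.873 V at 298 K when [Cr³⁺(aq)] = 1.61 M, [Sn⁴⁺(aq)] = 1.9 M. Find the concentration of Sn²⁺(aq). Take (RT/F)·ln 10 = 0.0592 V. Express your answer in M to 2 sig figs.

1.6 M

The Sn⁴⁺/Sn²⁺ couple has the larger reduction potential, so it is the cathode: E°cell = +0.143 − (−0.732) = +0.875 V and n = 6.
Rearranging E = E° − (0.0592/n)·log Q gives log Q = 6(+0.875 − (+0.873))/0.0592 = 0.203.
Balancing electrons gives 3 Sn⁴⁺(aq) + 2 Cr(s) → 3 Sn²⁺(aq) + 2 Cr³⁺(aq); thus Q = ([Sn²⁺(aq)]^3·[Cr³⁺(aq)]^2) / [Sn⁴⁺(aq)]^3.
Substituting the known concentrations and solving, log [Sn²⁺(aq)] = 0.209 and [Sn²⁺(aq)] = 1.6 M.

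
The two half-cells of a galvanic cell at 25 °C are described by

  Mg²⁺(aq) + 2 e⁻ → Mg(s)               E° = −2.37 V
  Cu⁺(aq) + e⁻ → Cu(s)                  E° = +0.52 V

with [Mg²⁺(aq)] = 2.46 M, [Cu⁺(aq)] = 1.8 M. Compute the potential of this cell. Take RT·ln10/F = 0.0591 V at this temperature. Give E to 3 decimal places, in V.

+2.894 V

The Cu⁺/Cu couple has the more positive E°, so it is the cathode; Mg²⁺/Mg is the anode.
The standard potential is +0.52 − (−2.37) = +2.89 V and the balanced reaction transfers n = 2 electrons.
For the overall reaction 2 Cu⁺(aq) + Mg(s) → 2 Cu(s) + Mg²⁺(aq), Q = [Mg²⁺(aq)] / [Cu⁺(aq)]^2 = 0.759, giving log Q = −0.120.
Applying E = E° − (RT ln10/nF)·log Q gives +2.89 − (0.0591/2)(−0.120) = +2.894 V.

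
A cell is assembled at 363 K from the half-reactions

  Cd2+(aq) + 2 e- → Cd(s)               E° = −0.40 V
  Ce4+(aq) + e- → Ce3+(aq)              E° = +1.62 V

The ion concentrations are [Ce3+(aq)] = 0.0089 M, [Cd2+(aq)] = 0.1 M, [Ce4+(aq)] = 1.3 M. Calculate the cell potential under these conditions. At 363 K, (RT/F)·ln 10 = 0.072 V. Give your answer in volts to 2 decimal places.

The Ce⁴⁺/Ce³⁺ couple has the more positive E°, so it is the cathode; Cd²⁺/Cd is the anode.
The standard potential is +1.62 − (−0.40) = +2.02 V and the balanced reaction transfers n = 2 electrons.
The balanced reaction is 2 Ce4+(aq) + Cd(s) → 2 Ce3+(aq) + Cd2+(aq), so Q = ([Ce3+(aq)]^2·[Cd2+(aq)]) / [Ce4+(aq)]^2 = 4.69×10^−6 and log Q = −5.329.
E = E° − (0.072/n)·log Q = +2.02 − (0.072/2)(−5.329) = +2.21 V.

+2.21 V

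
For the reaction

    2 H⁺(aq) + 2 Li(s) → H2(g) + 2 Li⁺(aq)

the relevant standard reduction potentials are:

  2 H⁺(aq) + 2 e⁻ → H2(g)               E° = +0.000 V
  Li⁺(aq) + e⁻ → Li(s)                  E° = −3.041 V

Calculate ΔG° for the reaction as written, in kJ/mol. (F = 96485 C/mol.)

In the reaction as written H⁺(aq) is reduced, so the 2H⁺/H₂ couple is the cathode and Li⁺/Li is the anode.
E°cell = +0.000 − (−3.041) = +3.041 V; balancing electrons gives n = 2.
ΔG° = −nFE°cell = −(2)(96485)(+3.041) J/mol = −587 kJ/mol.

−587 kJ/mol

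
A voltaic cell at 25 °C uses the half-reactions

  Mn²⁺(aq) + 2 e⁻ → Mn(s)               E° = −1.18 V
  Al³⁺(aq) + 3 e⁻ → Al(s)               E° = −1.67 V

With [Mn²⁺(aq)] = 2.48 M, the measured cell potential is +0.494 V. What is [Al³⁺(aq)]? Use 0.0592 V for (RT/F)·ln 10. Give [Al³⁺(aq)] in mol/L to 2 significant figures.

2.4 M

Mn²⁺/Mn is the cathode (higher E°); E°cell = −1.18 − (−1.67) = +0.49 V with n = 6.
Rearranging E = E° − (0.0592/n)·log Q gives log Q = 6(+0.49 − (+0.494))/0.0592 = −0.405.
For 3 Mn²⁺(aq) + 2 Al(s) → 3 Mn(s) + 2 Al³⁺(aq), the reaction quotient is Q = [Al³⁺(aq)]^2 / [Mn²⁺(aq)]^3.
Isolating [Al³⁺(aq)] in Q = 10^{−0.405} yields log [Al³⁺(aq)] = 0.389, i.e. 2.4 M.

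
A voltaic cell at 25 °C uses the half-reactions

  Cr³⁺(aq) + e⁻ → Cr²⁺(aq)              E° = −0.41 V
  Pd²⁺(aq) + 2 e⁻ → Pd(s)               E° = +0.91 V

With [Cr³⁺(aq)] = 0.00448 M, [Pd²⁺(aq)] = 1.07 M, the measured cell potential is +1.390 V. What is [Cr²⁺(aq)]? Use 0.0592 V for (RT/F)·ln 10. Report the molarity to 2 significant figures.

Pd²⁺/Pd is the cathode (higher E°); E°cell = +0.91 − (−0.41) = +1.32 V with n = 2.
From the Nernst equation, log Q = n(E° − E)/0.0592 = 2·(+1.32 − (+1.390))/0.0592 = −2.365.
Balancing electrons gives Pd²⁺(aq) + 2 Cr²⁺(aq) → Pd(s) + 2 Cr³⁺(aq); thus Q = [Cr³⁺(aq)]^2 / ([Pd²⁺(aq)]·[Cr²⁺(aq)]^2).
Solving for the unknown gives log [Cr²⁺(aq)] = −1.181, so [Cr²⁺(aq)] ≈ 0.066 M.

0.066 M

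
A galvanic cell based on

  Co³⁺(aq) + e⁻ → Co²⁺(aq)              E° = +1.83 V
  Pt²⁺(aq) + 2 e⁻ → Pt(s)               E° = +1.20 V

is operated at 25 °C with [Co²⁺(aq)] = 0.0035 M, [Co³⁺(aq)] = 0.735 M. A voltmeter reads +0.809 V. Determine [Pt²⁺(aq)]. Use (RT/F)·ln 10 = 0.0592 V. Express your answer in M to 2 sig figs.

The Co³⁺/Co²⁺ couple has the larger reduction potential, so it is the cathode: E°cell = +1.83 − (+1.20) = +0.63 V and n = 2.
Since E = E° − (0.0592/n)·log Q, log Q = n(E° − E)/0.0592 = −6.047.
Balancing electrons gives 2 Co³⁺(aq) + Pt(s) → 2 Co²⁺(aq) + Pt²⁺(aq); thus Q = ([Co²⁺(aq)]^2·[Pt²⁺(aq)]) / [Co³⁺(aq)]^2.
Isolating [Pt²⁺(aq)] in Q = 10^{−6.047} yields log [Pt²⁺(aq)] = −1.403, i.e. 0.040 M.

0.040 M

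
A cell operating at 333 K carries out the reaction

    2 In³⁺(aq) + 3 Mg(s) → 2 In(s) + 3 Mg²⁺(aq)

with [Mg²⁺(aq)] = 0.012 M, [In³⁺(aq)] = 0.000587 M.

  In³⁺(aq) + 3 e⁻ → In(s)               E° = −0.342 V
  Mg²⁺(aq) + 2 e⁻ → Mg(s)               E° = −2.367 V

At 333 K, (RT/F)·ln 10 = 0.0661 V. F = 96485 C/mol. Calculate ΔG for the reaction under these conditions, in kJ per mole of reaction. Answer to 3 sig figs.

−1170 kJ/mol

With In³⁺/In reduced at the cathode, E°cell = −0.342 − (−2.367) = +2.025 V and n = 6.
Here Q = [Mg²⁺(aq)]^3 / [In³⁺(aq)]^2 = 5.01 (log Q = 0.700), giving E = +2.025 − (0.0661/6)·(0.700) = +2.0173 V.
ΔG = −nFE = −(6)(96485)(+2.0173) J/mol = −1170 kJ/mol.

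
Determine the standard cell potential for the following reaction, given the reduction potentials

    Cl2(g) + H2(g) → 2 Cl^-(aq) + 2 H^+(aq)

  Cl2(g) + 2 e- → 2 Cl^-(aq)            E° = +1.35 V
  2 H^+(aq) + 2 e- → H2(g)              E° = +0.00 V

+1.35 V

In the reaction as written, Cl2(g) is reduced (cathode) and H^+(aq) is produced by oxidation at the anode.
E°cell = E°(cathode) − E°(anode) = +1.35 − (+0.00) = +1.35 V.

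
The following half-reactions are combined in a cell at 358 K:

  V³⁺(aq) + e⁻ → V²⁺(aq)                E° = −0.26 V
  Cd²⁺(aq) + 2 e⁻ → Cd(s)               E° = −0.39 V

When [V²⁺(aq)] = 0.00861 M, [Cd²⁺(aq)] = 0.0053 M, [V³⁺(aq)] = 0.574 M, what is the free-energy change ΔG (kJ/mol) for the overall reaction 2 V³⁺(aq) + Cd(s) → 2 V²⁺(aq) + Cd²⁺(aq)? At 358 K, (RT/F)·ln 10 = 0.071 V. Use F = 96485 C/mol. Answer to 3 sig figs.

−65.7 kJ/mol

The standard cell potential is −0.26 − (−0.39) = +0.13 V, with n = 2 electrons in the balanced equation.
Q = ([V²⁺(aq)]^2·[Cd²⁺(aq)]) / [V³⁺(aq)]^2 = 1.19×10^−6, so log Q = −5.924 and E = +0.13 − (0.071/2)(−5.924) = +0.3403 V.
Finally ΔG = −nFE = −(2)(96485 C/mol)(+0.3403 V) = −65.7 kJ/mol.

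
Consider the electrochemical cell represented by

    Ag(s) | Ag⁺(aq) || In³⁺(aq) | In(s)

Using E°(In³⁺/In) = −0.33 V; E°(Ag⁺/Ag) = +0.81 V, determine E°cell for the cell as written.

By convention the left-hand electrode in cell notation is the anode (oxidation) and the right-hand electrode is the cathode (reduction).
E°cell = E°(right) − E°(left) = −0.33 − (+0.81) = −1.14 V.
The negative sign shows that, as written, the cell would require an external voltage to drive the reaction.

−1.14 V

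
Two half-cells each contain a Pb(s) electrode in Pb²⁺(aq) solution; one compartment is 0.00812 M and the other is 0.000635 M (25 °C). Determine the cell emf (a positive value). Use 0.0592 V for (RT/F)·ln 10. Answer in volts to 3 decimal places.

For a concentration cell E°cell = 0, since both electrodes use the same couple.
The compartment with the higher Pb²⁺(aq) concentration (0.00812 M) acts as the cathode; ions are reduced there and produced at the dilute (0.000635 M) anode.
With n = 2, Ecell = −(0.0592/2)·log([dilute]/[conc]) = −(0.0592/2)·log(0.000635/0.00812) = +0.033 V.

0.033 V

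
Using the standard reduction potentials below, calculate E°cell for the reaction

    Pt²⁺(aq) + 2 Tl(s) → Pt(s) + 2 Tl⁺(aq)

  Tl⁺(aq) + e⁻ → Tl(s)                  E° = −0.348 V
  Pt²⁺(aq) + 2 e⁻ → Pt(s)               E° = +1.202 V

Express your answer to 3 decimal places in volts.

+1.550 V

Pt²⁺(aq) gains electrons, so the Pt²⁺/Pt couple is the cathode; the Tl⁺/Tl couple is the anode.
E°cell = E°(cathode) − E°(anode) = +1.202 − (−0.348) = +1.550 V.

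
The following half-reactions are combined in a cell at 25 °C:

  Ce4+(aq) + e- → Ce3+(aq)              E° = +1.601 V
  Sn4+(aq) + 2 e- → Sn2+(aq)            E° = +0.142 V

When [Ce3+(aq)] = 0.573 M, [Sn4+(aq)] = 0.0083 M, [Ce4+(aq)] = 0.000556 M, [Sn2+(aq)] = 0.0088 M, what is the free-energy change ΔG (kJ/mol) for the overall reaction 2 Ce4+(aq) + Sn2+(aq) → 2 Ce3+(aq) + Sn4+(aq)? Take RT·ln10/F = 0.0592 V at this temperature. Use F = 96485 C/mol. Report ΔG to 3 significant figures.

−247 kJ/mol

The standard cell potential is +1.601 − (+0.142) = +1.459 V, with n = 2 electrons in the balanced equation.
The reaction quotient is ([Ce3+(aq)]^2·[Sn4+(aq)]) / ([Ce4+(aq)]^2·[Sn2+(aq)]) = 1×10^6; by Nernst, E = +1.459 − (0.0592/2)(6.001) = +1.2814 V.
ΔG = −nFE = −(2)(96485)(+1.2814) J/mol = −247 kJ/mol.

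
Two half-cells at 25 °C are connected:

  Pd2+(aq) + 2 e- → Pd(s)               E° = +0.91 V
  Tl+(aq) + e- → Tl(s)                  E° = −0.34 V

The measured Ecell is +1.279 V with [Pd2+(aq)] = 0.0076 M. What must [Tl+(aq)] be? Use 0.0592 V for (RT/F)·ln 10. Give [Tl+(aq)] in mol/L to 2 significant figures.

0.028 M

The Pd²⁺/Pd couple has the larger reduction potential, so it is the cathode: E°cell = +0.91 − (−0.34) = +1.25 V and n = 2.
Rearranging E = E° − (0.0592/n)·log Q gives log Q = 2(+1.25 − (+1.279))/0.0592 = −0.980.
For Pd2+(aq) + 2 Tl(s) → Pd(s) + 2 Tl+(aq), the reaction quotient is Q = [Tl+(aq)]^2 / [Pd2+(aq)].
Isolating [Tl+(aq)] in Q = 10^{−0.980} yields log [Tl+(aq)] = −1.550, i.e. 0.028 M.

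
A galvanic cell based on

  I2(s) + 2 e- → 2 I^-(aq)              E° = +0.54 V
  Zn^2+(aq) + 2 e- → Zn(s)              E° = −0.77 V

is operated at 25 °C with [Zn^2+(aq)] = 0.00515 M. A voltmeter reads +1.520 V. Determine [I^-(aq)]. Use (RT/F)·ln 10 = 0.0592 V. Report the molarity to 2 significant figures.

0.0040 M

The I₂/I⁻ couple has the larger reduction potential, so it is the cathode: E°cell = +0.54 − (−0.77) = +1.31 V and n = 2.
From the Nernst equation, log Q = n(E° − E)/0.0592 = 2·(+1.31 − (+1.520))/0.0592 = −7.095.
For I2(s) + Zn(s) → 2 I^-(aq) + Zn^2+(aq), the reaction quotient is Q = [I^-(aq)]^2·[Zn^2+(aq)].
Isolating [I^-(aq)] in Q = 10^{−7.095} yields log [I^-(aq)] = −2.403, i.e. 0.0040 M.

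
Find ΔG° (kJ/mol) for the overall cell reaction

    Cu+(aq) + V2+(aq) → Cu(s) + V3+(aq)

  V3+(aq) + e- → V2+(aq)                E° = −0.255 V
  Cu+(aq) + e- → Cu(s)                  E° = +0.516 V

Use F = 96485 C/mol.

In the reaction as written Cu+(aq) is reduced, so the Cu⁺/Cu couple is the cathode and V³⁺/V²⁺ is the anode.
E°cell = +0.516 − (−0.255) = +0.771 V; balancing electrons gives n = 1.
ΔG° = −nFE°cell = −(1)(96485)(+0.771) J/mol = −74.4 kJ/mol.

−74.4 kJ/mol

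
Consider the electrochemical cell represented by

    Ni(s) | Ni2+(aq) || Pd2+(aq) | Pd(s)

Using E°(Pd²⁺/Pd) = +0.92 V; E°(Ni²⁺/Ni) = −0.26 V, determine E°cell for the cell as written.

+1.18 V

By convention the left-hand electrode in cell notation is the anode (oxidation) and the right-hand electrode is the cathode (reduction).
E°cell = E°(right) − E°(left) = +0.92 − (−0.26) = +1.18 V.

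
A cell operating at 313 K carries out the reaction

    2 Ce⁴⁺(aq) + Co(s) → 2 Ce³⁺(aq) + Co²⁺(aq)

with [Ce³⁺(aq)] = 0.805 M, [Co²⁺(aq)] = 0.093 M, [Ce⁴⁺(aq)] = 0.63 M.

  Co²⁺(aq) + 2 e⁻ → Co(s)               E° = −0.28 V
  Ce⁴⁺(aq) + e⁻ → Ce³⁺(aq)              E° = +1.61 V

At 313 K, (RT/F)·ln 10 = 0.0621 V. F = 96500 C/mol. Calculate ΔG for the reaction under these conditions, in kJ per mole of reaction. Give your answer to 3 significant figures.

E°cell = +1.61 − (−0.28) = +1.89 V; the balanced reaction transfers n = 2 electrons.
Here Q = ([Ce³⁺(aq)]^2·[Co²⁺(aq)]) / [Ce⁴⁺(aq)]^2 = 0.152 (log Q = −0.819), giving E = +1.89 − (0.0621/2)·(−0.819) = +1.9154 V.
Finally ΔG = −nFE = −(2)(96500 C/mol)(+1.9154 V) = −370 kJ/mol.

−370 kJ/mol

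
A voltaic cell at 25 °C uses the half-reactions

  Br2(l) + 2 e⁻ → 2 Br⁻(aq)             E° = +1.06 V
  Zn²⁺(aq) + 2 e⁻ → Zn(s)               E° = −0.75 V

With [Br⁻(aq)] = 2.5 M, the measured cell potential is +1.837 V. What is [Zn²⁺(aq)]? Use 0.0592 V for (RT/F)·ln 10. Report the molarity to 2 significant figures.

0.020 M

The Br₂/Br⁻ couple has the larger reduction potential, so it is the cathode: E°cell = +1.06 − (−0.75) = +1.81 V and n = 2.
Since E = E° − (0.0592/n)·log Q, log Q = n(E° − E)/0.0592 = −0.912.
For Br2(l) + Zn(s) → 2 Br⁻(aq) + Zn²⁺(aq), the reaction quotient is Q = [Br⁻(aq)]^2·[Zn²⁺(aq)].
Substituting the known concentrations and solving, log [Zn²⁺(aq)] = −1.708 and [Zn²⁺(aq)] = 0.020 M.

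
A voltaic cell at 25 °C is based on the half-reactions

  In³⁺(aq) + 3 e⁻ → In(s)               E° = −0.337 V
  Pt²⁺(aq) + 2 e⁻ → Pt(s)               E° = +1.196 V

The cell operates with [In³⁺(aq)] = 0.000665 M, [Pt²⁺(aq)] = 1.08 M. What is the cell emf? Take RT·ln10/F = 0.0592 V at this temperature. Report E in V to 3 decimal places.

+1.597 V

The Pt²⁺/Pt couple has the more positive E°, so it is the cathode; In³⁺/In is the anode.
The standard potential is +1.196 − (−0.337) = +1.533 V and the balanced reaction transfers n = 6 electrons.
Balancing gives 3 Pt²⁺(aq) + 2 In(s) → 3 Pt(s) + 2 In³⁺(aq); hence Q = [In³⁺(aq)]^2 / [Pt²⁺(aq)]^3 = 3.51×10^−7 (log Q = −6.455).
E = E° − (0.0592/n)·log Q = +1.533 − (0.0592/6)(−6.455) = +1.597 V.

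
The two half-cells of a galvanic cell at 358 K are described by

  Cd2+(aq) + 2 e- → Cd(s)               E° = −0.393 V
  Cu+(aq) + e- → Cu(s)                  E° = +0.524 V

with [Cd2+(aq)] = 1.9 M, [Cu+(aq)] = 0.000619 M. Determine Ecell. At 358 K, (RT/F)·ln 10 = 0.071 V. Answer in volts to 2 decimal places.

Since E°(Cu⁺/Cu) > E°(Cd²⁺/Cd), Cu⁺/Cu serves as the cathode.
E°cell = E°cat − E°an = +0.524 − (−0.393) = +0.917 V; n = 2.
The balanced reaction is 2 Cu+(aq) + Cd(s) → 2 Cu(s) + Cd2+(aq), so Q = [Cd2+(aq)] / [Cu+(aq)]^2 = 4.96×10^6 and log Q = 6.695.
Applying E = E° − (RT ln10/nF)·log Q gives +0.917 − (0.071/2)(6.695) = +0.68 V.

+0.68 V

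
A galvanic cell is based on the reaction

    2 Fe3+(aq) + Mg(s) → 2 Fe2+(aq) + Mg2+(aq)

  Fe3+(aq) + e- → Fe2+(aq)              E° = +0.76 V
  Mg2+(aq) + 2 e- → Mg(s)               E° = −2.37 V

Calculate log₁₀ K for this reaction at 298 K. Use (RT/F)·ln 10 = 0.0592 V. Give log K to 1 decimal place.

log K = 105.7

The Fe³⁺/Fe²⁺ couple is reduced (cathode); E°cell = +0.76 − (−2.37) = +3.13 V with n = 2.
At equilibrium E = 0, so log K = nE°cell / 0.0592 = (2)(+3.13) / 0.0592 = 105.7.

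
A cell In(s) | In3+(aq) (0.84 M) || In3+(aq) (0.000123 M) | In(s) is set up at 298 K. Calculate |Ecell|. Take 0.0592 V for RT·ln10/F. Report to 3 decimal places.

0.076 V

For a concentration cell E°cell = 0, since both electrodes use the same couple.
The compartment with the higher In3+(aq) concentration (0.84 M) acts as the cathode; ions are reduced there and produced at the dilute (0.000123 M) anode.
With n = 3, Ecell = −(0.0592/3)·log([dilute]/[conc]) = −(0.0592/3)·log(0.000123/0.84) = +0.076 V.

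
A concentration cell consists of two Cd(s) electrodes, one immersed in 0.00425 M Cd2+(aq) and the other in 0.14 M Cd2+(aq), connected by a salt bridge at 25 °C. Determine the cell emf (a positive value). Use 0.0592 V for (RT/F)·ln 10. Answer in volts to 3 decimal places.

For a concentration cell E°cell = 0, since both electrodes use the same couple.
The compartment with the higher Cd2+(aq) concentration (0.14 M) acts as the cathode; ions are reduced there and produced at the dilute (0.00425 M) anode.
With n = 2, Ecell = −(0.0592/2)·log([dilute]/[conc]) = −(0.0592/2)·log(0.00425/0.14) = +0.045 V.

0.045 V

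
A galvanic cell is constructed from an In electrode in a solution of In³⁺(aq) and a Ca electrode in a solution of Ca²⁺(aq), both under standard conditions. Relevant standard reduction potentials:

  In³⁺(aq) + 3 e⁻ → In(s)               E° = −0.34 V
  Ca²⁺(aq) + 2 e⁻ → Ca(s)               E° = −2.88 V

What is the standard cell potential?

+2.54 V

The In³⁺/In couple has the higher E°, so In ion is reduced (cathode) and Ca is oxidized (anode).
E°cell = E°(cathode) − E°(anode) = −0.34 − (−2.88) = +2.54 V.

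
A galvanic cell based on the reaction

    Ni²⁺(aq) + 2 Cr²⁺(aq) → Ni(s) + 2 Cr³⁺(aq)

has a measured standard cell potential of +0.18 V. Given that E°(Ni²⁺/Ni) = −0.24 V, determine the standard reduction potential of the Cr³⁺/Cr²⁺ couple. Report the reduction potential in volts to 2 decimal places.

−0.42 V

In the reaction as written the Ni²⁺/Ni couple is reduced (cathode) and Cr³⁺/Cr²⁺ is oxidized (anode), so E°cell = E°(Ni²⁺/Ni) − E°(Cr³⁺/Cr²⁺).
E°(Cr³⁺/Cr²⁺) = E°(cathode) − E°cell = −0.24 − (+0.18) = −0.42 V.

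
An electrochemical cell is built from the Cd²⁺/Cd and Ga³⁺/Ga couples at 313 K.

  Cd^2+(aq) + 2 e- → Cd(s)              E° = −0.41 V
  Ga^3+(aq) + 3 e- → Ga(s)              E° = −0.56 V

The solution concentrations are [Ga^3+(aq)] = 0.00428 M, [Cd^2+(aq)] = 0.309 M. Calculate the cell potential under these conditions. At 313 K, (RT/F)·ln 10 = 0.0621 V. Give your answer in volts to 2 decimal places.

Since E°(Cd²⁺/Cd) > E°(Ga³⁺/Ga), Cd²⁺/Cd serves as the cathode.
E°cell = −0.41 − (−0.56) = +0.15 V, with n = 6 electrons transferred.
The balanced reaction is 3 Cd^2+(aq) + 2 Ga(s) → 3 Cd(s) + 2 Ga^3+(aq), so Q = [Ga^3+(aq)]^2 / [Cd^2+(aq)]^3 = 0.000621 and log Q = −3.207.
By the Nernst equation, E = +0.15 − (0.0621/6)·(−3.207) = +0.18 V.

+0.18 V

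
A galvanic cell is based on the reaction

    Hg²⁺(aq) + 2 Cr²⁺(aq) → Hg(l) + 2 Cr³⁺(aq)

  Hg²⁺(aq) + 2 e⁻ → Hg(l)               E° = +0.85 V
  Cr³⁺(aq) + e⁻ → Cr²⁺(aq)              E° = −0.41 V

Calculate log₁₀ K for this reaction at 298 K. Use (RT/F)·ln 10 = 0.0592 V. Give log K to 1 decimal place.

log K = 42.6

The Hg²⁺/Hg couple is reduced (cathode); E°cell = +0.85 − (−0.41) = +1.26 V with n = 2.
At equilibrium E = 0, so log K = nE°cell / 0.0592 = (2)(+1.26) / 0.0592 = 42.6.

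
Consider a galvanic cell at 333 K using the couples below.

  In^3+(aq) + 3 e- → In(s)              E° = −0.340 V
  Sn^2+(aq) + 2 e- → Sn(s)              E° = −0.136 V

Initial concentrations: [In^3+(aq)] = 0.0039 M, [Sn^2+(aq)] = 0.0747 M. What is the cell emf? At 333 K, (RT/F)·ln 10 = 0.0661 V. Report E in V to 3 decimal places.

+0.220 V

Since E°(Sn²⁺/Sn) > E°(In³⁺/In), Sn²⁺/Sn serves as the cathode.
E°cell = E°cat − E°an = −0.136 − (−0.340) = +0.204 V; n = 6.
For the overall reaction 3 Sn^2+(aq) + 2 In(s) → 3 Sn(s) + 2 In^3+(aq), Q = [In^3+(aq)]^2 / [Sn^2+(aq)]^3 = 0.0365, giving log Q = −1.438.
Applying E = E° − (RT ln10/nF)·log Q gives +0.204 − (0.0661/6)(−1.438) = +0.220 V.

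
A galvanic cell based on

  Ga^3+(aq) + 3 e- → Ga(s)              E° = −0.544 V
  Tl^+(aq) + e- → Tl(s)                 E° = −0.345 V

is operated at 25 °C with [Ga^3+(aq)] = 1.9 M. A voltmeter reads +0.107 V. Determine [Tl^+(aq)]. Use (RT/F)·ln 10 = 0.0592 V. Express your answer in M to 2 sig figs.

0.035 M

With Tl⁺/Tl at the cathode and Ga³⁺/Ga at the anode, E°cell = −0.345 − (−0.544) = +0.199 V (n = 3).
Since E = E° − (0.0592/n)·log Q, log Q = n(E° − E)/0.0592 = 4.662.
The balanced reaction is 3 Tl^+(aq) + Ga(s) → 3 Tl(s) + Ga^3+(aq), so Q = [Ga^3+(aq)] / [Tl^+(aq)]^3.
Substituting the known concentrations and solving, log [Tl^+(aq)] = −1.461 and [Tl^+(aq)] = 0.035 M.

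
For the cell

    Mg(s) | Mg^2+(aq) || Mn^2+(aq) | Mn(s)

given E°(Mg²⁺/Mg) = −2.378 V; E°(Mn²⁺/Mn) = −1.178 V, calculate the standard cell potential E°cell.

+1.200 V

By convention the left-hand electrode in cell notation is the anode (oxidation) and the right-hand electrode is the cathode (reduction).
E°cell = E°(right) − E°(left) = −1.178 − (−2.378) = +1.200 V.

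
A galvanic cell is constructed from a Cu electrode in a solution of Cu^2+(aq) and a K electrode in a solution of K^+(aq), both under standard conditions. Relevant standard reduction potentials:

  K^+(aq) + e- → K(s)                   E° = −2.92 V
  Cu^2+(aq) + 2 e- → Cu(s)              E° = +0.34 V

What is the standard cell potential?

+3.26 V

Of the two couples in this cell, the one with the more positive reduction potential is reduced at the cathode: here that is Cu²⁺/Cu (+0.34 V); K⁺/K (−2.92 V) is the anode.
E°cell = E°(cathode) − E°(anode) = +0.34 − (−2.92) = +3.26 V.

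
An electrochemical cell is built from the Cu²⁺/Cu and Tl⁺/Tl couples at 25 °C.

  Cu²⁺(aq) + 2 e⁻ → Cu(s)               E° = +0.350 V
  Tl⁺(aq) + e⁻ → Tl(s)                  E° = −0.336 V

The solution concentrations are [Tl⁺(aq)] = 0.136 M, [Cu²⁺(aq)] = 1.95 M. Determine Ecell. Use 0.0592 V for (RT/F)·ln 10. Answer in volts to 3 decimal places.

Since E°(Cu²⁺/Cu) > E°(Tl⁺/Tl), Cu²⁺/Cu serves as the cathode.
The standard potential is +0.350 − (−0.336) = +0.686 V and the balanced reaction transfers n = 2 electrons.
For the overall reaction Cu²⁺(aq) + 2 Tl(s) → Cu(s) + 2 Tl⁺(aq), Q = [Tl⁺(aq)]^2 / [Cu²⁺(aq)] = 0.00949, giving log Q = −2.023.
E = E° − (0.0592/n)·log Q = +0.686 − (0.0592/2)(−2.023) = +0.746 V.

+0.746 V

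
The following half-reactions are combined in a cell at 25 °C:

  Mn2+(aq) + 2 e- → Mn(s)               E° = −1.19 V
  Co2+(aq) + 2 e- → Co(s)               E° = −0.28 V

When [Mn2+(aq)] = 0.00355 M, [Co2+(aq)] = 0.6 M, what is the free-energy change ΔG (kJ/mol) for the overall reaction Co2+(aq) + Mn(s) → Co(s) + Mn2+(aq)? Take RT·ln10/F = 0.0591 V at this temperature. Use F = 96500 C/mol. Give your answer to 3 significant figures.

With Co²⁺/Co reduced at the cathode, E°cell = −0.28 − (−1.19) = +0.91 V and n = 2.
Q = [Mn2+(aq)] / [Co2+(aq)] = 0.00592, so log Q = −2.228 and E = +0.91 − (0.0591/2)(−2.228) = +0.9758 V.
Then ΔG = −nFE = −2 × 96500 × +0.9758 J/mol = −188 kJ/mol.

−188 kJ/mol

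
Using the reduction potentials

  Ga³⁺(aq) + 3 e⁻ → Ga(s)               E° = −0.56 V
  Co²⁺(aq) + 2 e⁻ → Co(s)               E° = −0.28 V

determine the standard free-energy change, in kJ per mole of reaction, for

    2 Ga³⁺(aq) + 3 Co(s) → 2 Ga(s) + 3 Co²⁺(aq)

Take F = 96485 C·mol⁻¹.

In the reaction as written Ga³⁺(aq) is reduced, so the Ga³⁺/Ga couple is the cathode and Co²⁺/Co is the anode.
E°cell = −0.56 − (−0.28) = −0.28 V; balancing electrons gives n = 6.
ΔG° = −nFE°cell = −(6)(96485)(−0.28) J/mol = +162 kJ/mol.

+162 kJ/mol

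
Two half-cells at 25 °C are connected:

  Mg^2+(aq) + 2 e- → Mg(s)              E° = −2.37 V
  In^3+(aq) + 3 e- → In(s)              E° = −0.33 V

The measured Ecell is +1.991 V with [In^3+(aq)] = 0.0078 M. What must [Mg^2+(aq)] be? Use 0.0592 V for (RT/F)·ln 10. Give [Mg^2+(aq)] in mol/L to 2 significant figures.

1.8 M

The In³⁺/In couple has the larger reduction potential, so it is the cathode: E°cell = −0.33 − (−2.37) = +2.04 V and n = 6.
From the Nernst equation, log Q = n(E° − E)/0.0592 = 6·(+2.04 − (+1.991))/0.0592 = 4.966.
For 2 In^3+(aq) + 3 Mg(s) → 2 In(s) + 3 Mg^2+(aq), the reaction quotient is Q = [Mg^2+(aq)]^3 / [In^3+(aq)]^2.
Substituting the known concentrations and solving, log [Mg^2+(aq)] = 0.250 and [Mg^2+(aq)] = 1.8 M.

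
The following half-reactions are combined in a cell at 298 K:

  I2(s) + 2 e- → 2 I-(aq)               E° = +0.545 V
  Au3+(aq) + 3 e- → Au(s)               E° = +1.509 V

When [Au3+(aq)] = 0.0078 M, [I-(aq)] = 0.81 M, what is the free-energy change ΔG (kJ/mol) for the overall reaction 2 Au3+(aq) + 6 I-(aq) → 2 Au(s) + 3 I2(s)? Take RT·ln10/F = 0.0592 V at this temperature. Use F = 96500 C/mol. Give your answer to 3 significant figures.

With Au³⁺/Au reduced at the cathode, E°cell = +1.509 − (+0.545) = +0.964 V and n = 6.
The reaction quotient is 1 / ([Au3+(aq)]^2·[I-(aq)]^6) = 5.82×10^4; by Nernst, E = +0.964 − (0.0592/6)(4.765) = +0.9170 V.
ΔG = −nFE = −(6)(96500)(+0.9170) J/mol = −531 kJ/mol.

−531 kJ/mol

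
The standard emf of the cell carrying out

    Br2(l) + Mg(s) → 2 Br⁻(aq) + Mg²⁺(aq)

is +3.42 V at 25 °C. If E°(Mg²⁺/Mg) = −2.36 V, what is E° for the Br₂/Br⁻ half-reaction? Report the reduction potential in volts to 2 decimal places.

+1.06 V

In the reaction as written the Br₂/Br⁻ couple is reduced (cathode) and Mg²⁺/Mg is oxidized (anode), so E°cell = E°(Br₂/Br⁻) − E°(Mg²⁺/Mg).
E°(Br₂/Br⁻) = E°cell + E°(anode) = +3.42 + (−2.36) = +1.06 V.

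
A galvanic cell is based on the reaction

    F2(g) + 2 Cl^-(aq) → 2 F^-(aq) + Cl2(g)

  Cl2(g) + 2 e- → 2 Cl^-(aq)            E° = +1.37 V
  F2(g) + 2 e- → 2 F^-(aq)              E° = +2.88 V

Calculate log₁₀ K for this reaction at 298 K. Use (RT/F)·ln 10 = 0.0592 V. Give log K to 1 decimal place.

log K = 51.0

The F₂/F⁻ couple is reduced (cathode); E°cell = +2.88 − (+1.37) = +1.51 V with n = 2.
At equilibrium E = 0, so log K = nE°cell / 0.0592 = (2)(+1.51) / 0.0592 = 51.0.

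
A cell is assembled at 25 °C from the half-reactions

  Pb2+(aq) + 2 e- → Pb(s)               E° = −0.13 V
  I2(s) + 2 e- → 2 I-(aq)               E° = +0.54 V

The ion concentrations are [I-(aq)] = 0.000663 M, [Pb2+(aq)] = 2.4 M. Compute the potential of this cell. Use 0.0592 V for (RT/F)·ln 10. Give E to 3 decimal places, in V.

Since E°(I₂/I⁻) > E°(Pb²⁺/Pb), I₂/I⁻ serves as the cathode.
E°cell = E°cat − E°an = +0.54 − (−0.13) = +0.67 V; n = 2.
The balanced reaction is I2(s) + Pb(s) → 2 I-(aq) + Pb2+(aq), so Q = [I-(aq)]^2·[Pb2+(aq)] = 1.05×10^−6 and log Q = −5.977.
E = E° − (0.0592/n)·log Q = +0.67 − (0.0592/2)(−5.977) = +0.847 V.

+0.847 V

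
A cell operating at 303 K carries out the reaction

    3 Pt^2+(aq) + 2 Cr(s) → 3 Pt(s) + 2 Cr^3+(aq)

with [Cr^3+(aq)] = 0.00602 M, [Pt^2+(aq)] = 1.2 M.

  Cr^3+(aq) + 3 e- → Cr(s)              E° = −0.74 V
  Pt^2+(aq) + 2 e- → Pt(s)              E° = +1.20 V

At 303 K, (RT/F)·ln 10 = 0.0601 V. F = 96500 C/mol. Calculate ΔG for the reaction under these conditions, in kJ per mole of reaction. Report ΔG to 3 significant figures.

The standard cell potential is +1.20 − (−0.74) = +1.94 V, with n = 6 electrons in the balanced equation.
Here Q = [Cr^3+(aq)]^2 / [Pt^2+(aq)]^3 = 2.1×10^−5 (log Q = −4.678), giving E = +1.94 − (0.0601/6)·(−4.678) = +1.9869 V.
Then ΔG = −nFE = −6 × 96500 × +1.9869 J/mol = −1150 kJ/mol.

−1150 kJ/mol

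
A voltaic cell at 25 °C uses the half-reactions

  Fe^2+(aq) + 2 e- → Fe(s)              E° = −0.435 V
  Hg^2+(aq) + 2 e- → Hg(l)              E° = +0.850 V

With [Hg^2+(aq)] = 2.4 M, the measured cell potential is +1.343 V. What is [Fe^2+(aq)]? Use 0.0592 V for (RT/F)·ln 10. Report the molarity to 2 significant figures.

0.026 M

The Hg²⁺/Hg couple has the larger reduction potential, so it is the cathode: E°cell = +0.850 − (−0.435) = +1.285 V and n = 2.
Since E = E° − (0.0592/n)·log Q, log Q = n(E° − E)/0.0592 = −1.959.
Balancing electrons gives Hg^2+(aq) + Fe(s) → Hg(l) + Fe^2+(aq); thus Q = [Fe^2+(aq)] / [Hg^2+(aq)].
Solving for the unknown gives log [Fe^2+(aq)] = −1.579, so [Fe^2+(aq)] ≈ 0.026 M.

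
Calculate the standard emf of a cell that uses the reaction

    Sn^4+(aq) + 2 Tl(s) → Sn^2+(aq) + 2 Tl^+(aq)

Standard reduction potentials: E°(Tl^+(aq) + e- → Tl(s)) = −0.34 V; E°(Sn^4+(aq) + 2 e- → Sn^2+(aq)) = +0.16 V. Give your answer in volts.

In the reaction as written, Sn^4+(aq) is reduced (cathode) and Tl^+(aq) is produced by oxidation at the anode.
E°cell = E°(cathode) − E°(anode) = +0.16 − (−0.34) = +0.50 V.

+0.50 V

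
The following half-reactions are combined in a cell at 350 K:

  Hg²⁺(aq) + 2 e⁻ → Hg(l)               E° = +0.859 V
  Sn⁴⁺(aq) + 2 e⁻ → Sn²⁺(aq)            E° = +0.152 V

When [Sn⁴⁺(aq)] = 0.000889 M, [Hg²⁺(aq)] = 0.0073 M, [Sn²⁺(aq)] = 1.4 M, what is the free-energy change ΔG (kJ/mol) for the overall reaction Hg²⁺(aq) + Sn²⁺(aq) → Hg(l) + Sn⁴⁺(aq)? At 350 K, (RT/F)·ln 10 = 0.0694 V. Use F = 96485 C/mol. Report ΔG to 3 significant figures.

With Hg²⁺/Hg reduced at the cathode, E°cell = +0.859 − (+0.152) = +0.707 V and n = 2.
Q = [Sn⁴⁺(aq)] / ([Hg²⁺(aq)]·[Sn²⁺(aq)]) = 0.087, so log Q = −1.061 and E = +0.707 − (0.0694/2)(−1.061) = +0.7438 V.
Finally ΔG = −nFE = −(2)(96485 C/mol)(+0.7438 V) = −144 kJ/mol.

−144 kJ/mol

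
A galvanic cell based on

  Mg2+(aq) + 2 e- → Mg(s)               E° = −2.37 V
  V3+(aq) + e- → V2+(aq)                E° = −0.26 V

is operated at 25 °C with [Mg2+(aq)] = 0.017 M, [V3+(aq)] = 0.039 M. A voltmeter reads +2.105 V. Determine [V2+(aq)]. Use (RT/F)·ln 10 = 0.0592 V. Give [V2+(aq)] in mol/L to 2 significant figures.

0.36 M

With V³⁺/V²⁺ at the cathode and Mg²⁺/Mg at the anode, E°cell = −0.26 − (−2.37) = +2.11 V (n = 2).
Since E = E° − (0.0592/n)·log Q, log Q = n(E° − E)/0.0592 = 0.169.
Balancing electrons gives 2 V3+(aq) + Mg(s) → 2 V2+(aq) + Mg2+(aq); thus Q = ([V2+(aq)]^2·[Mg2+(aq)]) / [V3+(aq)]^2.
Solving for the unknown gives log [V2+(aq)] = −0.440, so [V2+(aq)] ≈ 0.36 M.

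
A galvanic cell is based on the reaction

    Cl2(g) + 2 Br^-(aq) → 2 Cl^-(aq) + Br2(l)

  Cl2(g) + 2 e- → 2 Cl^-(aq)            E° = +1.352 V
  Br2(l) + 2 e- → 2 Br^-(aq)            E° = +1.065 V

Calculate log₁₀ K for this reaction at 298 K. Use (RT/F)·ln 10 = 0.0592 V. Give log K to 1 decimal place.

The Cl₂/Cl⁻ couple is reduced (cathode); E°cell = +1.352 − (+1.065) = +0.287 V with n = 2.
At equilibrium E = 0, so log K = nE°cell / 0.0592 = (2)(+0.287) / 0.0592 = 9.7.

log K = 9.7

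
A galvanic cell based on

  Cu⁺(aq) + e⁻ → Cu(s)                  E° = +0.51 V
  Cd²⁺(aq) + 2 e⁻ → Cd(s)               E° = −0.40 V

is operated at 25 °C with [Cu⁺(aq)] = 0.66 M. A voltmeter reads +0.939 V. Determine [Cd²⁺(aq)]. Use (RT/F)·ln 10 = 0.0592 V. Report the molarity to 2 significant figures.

0.046 M

Cu⁺/Cu is the cathode (higher E°); E°cell = +0.51 − (−0.40) = +0.91 V with n = 2.
From the Nernst equation, log Q = n(E° − E)/0.0592 = 2·(+0.91 − (+0.939))/0.0592 = −0.980.
For 2 Cu⁺(aq) + Cd(s) → 2 Cu(s) + Cd²⁺(aq), the reaction quotient is Q = [Cd²⁺(aq)] / [Cu⁺(aq)]^2.
Isolating [Cd²⁺(aq)] in Q = 10^{−0.980} yields log [Cd²⁺(aq)] = −1.341, i.e. 0.046 M.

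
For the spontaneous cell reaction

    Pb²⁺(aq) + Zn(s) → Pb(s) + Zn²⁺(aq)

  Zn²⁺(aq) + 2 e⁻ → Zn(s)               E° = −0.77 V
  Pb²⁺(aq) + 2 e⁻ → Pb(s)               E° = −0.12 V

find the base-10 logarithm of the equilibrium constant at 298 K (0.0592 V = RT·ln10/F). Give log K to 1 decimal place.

log K = 22.0

The Pb²⁺/Pb couple is reduced (cathode); E°cell = −0.12 − (−0.77) = +0.65 V with n = 2.
At equilibrium E = 0, so log K = nE°cell / 0.0592 = (2)(+0.65) / 0.0592 = 22.0.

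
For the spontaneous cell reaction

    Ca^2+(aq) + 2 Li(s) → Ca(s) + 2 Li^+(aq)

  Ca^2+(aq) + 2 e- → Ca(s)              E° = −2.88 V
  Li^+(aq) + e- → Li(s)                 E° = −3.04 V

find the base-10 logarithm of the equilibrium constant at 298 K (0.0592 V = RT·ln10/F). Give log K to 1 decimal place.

The Ca²⁺/Ca couple is reduced (cathode); E°cell = −2.88 − (−3.04) = +0.16 V with n = 2.
At equilibrium E = 0, so log K = nE°cell / 0.0592 = (2)(+0.16) / 0.0592 = 5.4.

log K = 5.4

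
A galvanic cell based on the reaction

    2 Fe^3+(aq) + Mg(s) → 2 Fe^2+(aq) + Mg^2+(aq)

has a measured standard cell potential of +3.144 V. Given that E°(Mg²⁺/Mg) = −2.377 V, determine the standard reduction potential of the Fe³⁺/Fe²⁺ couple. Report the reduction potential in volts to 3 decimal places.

In the reaction as written the Fe³⁺/Fe²⁺ couple is reduced (cathode) and Mg²⁺/Mg is oxidized (anode), so E°cell = E°(Fe³⁺/Fe²⁺) − E°(Mg²⁺/Mg).
E°(Fe³⁺/Fe²⁺) = E°cell + E°(anode) = +3.144 + (−2.377) = +0.767 V.

+0.767 V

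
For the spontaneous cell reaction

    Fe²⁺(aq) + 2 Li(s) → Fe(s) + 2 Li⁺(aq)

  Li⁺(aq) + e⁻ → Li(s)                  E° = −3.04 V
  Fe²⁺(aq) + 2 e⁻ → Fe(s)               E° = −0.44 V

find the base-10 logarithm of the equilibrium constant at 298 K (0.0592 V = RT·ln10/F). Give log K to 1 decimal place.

The Fe²⁺/Fe couple is reduced (cathode); E°cell = −0.44 − (−3.04) = +2.60 V with n = 2.
At equilibrium E = 0, so log K = nE°cell / 0.0592 = (2)(+2.60) / 0.0592 = 87.8.

log K = 87.8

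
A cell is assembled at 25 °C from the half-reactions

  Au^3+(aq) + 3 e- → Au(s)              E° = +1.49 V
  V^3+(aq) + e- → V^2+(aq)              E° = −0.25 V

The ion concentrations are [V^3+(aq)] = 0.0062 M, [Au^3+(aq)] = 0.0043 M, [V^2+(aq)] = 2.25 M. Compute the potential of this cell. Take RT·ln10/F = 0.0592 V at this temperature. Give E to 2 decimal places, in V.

+1.84 V

The Au³⁺/Au couple has the more positive E°, so it is the cathode; V³⁺/V²⁺ is the anode.
The standard potential is +1.49 − (−0.25) = +1.74 V and the balanced reaction transfers n = 3 electrons.
For the overall reaction Au^3+(aq) + 3 V^2+(aq) → Au(s) + 3 V^3+(aq), Q = [V^3+(aq)]^3 / ([Au^3+(aq)]·[V^2+(aq)]^3) = 4.87×10^−6, giving log Q = −5.313.
E = E° − (0.0592/n)·log Q = +1.74 − (0.0592/3)(−5.313) = +1.84 V.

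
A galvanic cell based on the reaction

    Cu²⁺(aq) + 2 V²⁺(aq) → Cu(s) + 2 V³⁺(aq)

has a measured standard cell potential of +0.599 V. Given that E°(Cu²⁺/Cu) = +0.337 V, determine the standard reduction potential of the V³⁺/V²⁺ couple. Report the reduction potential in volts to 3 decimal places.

−0.262 V

In the reaction as written the Cu²⁺/Cu couple is reduced (cathode) and V³⁺/V²⁺ is oxidized (anode), so E°cell = E°(Cu²⁺/Cu) − E°(V³⁺/V²⁺).
E°(V³⁺/V²⁺) = E°(cathode) − E°cell = +0.337 − (+0.599) = −0.262 V.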